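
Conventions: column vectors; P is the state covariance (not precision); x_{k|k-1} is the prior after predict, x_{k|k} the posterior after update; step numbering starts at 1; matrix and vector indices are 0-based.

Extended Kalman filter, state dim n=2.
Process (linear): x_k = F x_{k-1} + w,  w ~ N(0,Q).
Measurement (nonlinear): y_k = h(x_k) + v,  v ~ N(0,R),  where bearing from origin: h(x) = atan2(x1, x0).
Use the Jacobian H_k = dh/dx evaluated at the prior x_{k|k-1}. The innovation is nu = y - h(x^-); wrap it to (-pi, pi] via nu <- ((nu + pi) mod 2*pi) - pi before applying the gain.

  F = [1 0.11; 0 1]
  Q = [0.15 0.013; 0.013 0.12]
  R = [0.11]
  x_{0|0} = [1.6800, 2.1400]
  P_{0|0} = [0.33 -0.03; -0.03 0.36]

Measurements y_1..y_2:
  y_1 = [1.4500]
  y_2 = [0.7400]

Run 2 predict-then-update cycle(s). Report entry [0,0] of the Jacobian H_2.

step 1: x^-=[1.9154, 2.1400]  P^-=[0.4778 0.0226; 0.0226 0.4800]  H_jac=[-0.2594 0.2322]  S=[0.1653]  K=[-0.7180; 0.6388]  nu=[0.6093]  x^+=[1.4779, 2.5292]  P^+=[0.3925 0.0984; 0.0984 0.4125]
step 2: x^-=[1.7561, 2.5292]  P^-=[0.5692 0.1568; 0.1568 0.5325]  H_jac=[-0.2668 0.1852]  S=[0.1533]  K=[-0.8011; 0.3707]  nu=[-0.2239]  x^+=[1.9355, 2.4462]  P^+=[0.4708 0.2023; 0.2023 0.5115]

H_jac[0,0] = -0.2668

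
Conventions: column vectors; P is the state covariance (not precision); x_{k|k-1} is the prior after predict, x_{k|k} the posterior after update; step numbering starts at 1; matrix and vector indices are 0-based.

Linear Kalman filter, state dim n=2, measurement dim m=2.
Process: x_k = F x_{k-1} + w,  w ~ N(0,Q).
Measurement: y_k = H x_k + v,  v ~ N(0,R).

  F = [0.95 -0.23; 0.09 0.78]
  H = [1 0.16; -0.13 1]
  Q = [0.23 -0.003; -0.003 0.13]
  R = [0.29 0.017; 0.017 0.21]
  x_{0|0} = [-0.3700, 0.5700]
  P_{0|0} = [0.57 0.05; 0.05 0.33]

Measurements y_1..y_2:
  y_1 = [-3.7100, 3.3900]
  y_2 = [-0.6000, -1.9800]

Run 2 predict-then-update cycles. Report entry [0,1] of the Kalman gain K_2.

step 1: x^-=[-0.4826, 0.4113]  P^-=[0.7400 0.0225; 0.0225 0.3424]  S=[1.0460 -0.0023; -0.0023 0.5591]  K=[0.7106 -0.1288; 0.0753 0.6076]  nu=[-3.2932, 2.9160]  x^+=[-3.1984, 1.9350]  P^+=[0.2021 0.0113; 0.0113 0.1303]
step 2: x^-=[-3.4835, 1.2214]  P^-=[0.4143 -0.0010; -0.0010 0.2125]  S=[0.7095 -0.0038; -0.0038 0.4298]  K=[0.5831 -0.1224; 0.0492 0.4952]  nu=[2.6881, -3.6543]  x^+=[-1.4687, -0.4559]  P^+=[0.1661 0.0058; 0.0058 0.1056]

K[0,1] = -0.1224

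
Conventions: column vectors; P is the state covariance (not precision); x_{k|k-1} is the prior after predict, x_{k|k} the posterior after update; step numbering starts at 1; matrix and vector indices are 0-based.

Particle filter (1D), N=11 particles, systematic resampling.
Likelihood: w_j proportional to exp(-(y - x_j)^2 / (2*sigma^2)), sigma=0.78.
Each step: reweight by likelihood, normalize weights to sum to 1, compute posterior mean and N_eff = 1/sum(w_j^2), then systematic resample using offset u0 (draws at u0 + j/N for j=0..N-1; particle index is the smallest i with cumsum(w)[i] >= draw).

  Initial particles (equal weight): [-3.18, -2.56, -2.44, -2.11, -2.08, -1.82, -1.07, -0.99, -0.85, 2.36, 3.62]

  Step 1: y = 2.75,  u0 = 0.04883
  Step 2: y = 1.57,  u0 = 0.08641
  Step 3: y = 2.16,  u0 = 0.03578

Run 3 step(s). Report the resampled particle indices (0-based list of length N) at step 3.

step 1: w=[0.0000, 0.0000, 0.0000, 0.0000, 0.0000, 0.0000, 0.0000, 0.0000, 0.0000, 0.6217, 0.3782]  mean=2.8365  Neff=1.8881  idx=[9, 9, 9, 9, 9, 9, 9, 10, 10, 10, 10]
step 2: w=[0.1387, 0.1387, 0.1387, 0.1387, 0.1387, 0.1387, 0.1387, 0.0073, 0.0073, 0.0073, 0.0073]  mean=2.3969  Neff=7.4171  idx=[0, 1, 1, 2, 3, 3, 4, 5, 5, 6, 10]
step 3: w=[0.0982, 0.0982, 0.0982, 0.0982, 0.0982, 0.0982, 0.0982, 0.0982, 0.0982, 0.0982, 0.0176]  mean=2.3822  Neff=10.3285  idx=[0, 1, 2, 3, 4, 4, 5, 6, 7, 8, 9]

resampled_idx = [0, 1, 2, 3, 4, 4, 5, 6, 7, 8, 9]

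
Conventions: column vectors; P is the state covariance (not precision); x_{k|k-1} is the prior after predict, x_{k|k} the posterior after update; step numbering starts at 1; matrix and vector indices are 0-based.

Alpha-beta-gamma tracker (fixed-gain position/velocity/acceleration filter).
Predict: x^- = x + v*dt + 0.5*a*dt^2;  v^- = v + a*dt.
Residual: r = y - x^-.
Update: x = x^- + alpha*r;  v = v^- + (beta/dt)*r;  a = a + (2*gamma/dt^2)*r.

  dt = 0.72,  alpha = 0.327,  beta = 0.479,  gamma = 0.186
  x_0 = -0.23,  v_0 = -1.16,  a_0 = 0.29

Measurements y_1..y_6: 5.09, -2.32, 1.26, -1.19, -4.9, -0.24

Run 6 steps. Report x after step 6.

step 1: x_pred=-0.9900  r=6.0800  x^+=0.9981  v^+=3.0937  a^+=4.6530
step 2: x_pred=4.4317  r=-6.7517  x^+=2.2239  v^+=1.9521  a^+=-0.1920
step 3: x_pred=3.5796  r=-2.3196  x^+=2.8211  v^+=0.2707  a^+=-1.8565
step 4: x_pred=2.5348  r=-3.7248  x^+=1.3168  v^+=-3.5440  a^+=-4.5294
step 5: x_pred=-2.4089  r=-2.4911  x^+=-3.2235  v^+=-8.4625  a^+=-6.3170
step 6: x_pred=-10.9539  r=10.7139  x^+=-7.4504  v^+=-5.8830  a^+=1.3712

x_post = -7.4504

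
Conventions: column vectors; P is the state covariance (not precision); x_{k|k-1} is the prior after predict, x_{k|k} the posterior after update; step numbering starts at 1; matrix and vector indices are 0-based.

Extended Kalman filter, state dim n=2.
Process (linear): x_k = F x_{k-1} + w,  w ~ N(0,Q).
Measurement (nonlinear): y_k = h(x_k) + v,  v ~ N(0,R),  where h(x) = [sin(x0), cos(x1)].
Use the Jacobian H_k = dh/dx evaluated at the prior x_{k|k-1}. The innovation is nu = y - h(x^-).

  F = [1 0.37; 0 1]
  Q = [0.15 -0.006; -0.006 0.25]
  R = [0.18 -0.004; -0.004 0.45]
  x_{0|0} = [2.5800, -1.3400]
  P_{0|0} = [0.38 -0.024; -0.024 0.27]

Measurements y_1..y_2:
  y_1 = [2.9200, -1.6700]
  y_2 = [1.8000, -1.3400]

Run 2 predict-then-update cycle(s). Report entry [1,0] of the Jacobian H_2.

H_jac[1,0] = 0.0000

step 1: x^-=[2.0842, -1.3400]  P^-=[0.5492 0.0699; 0.0699 0.5200]  H_jac=[-0.4911 0.0000; 0.0000 0.9735]  S=[0.3125 -0.0374; -0.0374 0.9428]  K=[-0.8587 0.0381; -0.0458 0.5351]  nu=[2.0489, -1.8988]  x^+=[0.2526, -2.4499]  P^+=[0.3150 0.0211; 0.0211 0.2475]
step 2: x^-=[-0.6539, -2.4499]  P^-=[0.5145 0.1067; 0.1067 0.4975]  H_jac=[0.7937 0.0000; 0.0000 0.6379]  S=[0.5042 0.0500; 0.0500 0.6524]  K=[0.8058 0.0425; 0.1207 0.4772]  nu=[2.4083, -0.5699]  x^+=[1.2626, -2.4312]  P^+=[0.1825 0.0250; 0.0250 0.3359]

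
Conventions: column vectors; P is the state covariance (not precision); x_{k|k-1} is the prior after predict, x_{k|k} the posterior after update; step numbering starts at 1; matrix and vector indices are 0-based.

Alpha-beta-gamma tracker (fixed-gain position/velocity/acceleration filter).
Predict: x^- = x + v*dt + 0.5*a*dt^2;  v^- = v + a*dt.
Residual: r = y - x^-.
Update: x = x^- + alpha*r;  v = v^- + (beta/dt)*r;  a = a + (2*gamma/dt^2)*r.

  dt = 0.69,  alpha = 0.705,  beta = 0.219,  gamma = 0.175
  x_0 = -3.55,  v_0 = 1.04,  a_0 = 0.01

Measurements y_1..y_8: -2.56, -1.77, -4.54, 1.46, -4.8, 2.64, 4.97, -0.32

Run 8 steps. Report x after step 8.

x_post = 1.9023

step 1: x_pred=-2.8300  r=0.2700  x^+=-2.6397  v^+=1.1326  a^+=0.2085
step 2: x_pred=-1.8085  r=0.0385  x^+=-1.7814  v^+=1.2887  a^+=0.2368
step 3: x_pred=-0.8358  r=-3.7042  x^+=-3.4473  v^+=0.2764  a^+=-2.4863
step 4: x_pred=-3.8484  r=5.3084  x^+=-0.1060  v^+=0.2457  a^+=1.4161
step 5: x_pred=0.4007  r=-5.2007  x^+=-3.2658  v^+=-0.4278  a^+=-2.4071
step 6: x_pred=-4.1340  r=6.7740  x^+=0.6417  v^+=0.0613  a^+=2.5727
step 7: x_pred=1.2964  r=3.6736  x^+=3.8863  v^+=3.0024  a^+=5.2733
step 8: x_pred=7.2133  r=-7.5333  x^+=1.9023  v^+=4.2500  a^+=-0.2647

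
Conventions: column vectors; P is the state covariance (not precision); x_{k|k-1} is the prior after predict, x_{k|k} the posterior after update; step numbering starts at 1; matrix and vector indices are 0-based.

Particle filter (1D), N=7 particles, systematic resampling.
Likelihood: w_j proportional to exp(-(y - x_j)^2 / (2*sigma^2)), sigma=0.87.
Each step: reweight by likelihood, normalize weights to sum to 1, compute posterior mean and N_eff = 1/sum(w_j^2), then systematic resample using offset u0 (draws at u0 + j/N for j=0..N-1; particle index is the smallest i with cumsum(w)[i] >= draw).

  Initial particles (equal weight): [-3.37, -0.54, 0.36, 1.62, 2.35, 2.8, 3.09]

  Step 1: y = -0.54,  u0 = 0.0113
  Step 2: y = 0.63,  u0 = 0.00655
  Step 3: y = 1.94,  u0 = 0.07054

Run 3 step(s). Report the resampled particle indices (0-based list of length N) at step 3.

step 1: w=[0.0031, 0.6093, 0.3568, 0.0279, 0.0024, 0.0004, 0.0001]  mean=-0.1585  Neff=2.0028  idx=[1, 1, 1, 1, 1, 2, 2]
step 2: w=[0.1030, 0.1030, 0.1030, 0.1030, 0.1030, 0.2425, 0.2425]  mean=-0.1035  Neff=5.8600  idx=[0, 1, 2, 4, 5, 5, 6]
step 3: w=[0.0266, 0.0266, 0.0266, 0.0266, 0.2978, 0.2978, 0.2978]  mean=0.2641  Neff=3.7188  idx=[2, 4, 4, 5, 5, 6, 6]

resampled_idx = [2, 4, 4, 5, 5, 6, 6]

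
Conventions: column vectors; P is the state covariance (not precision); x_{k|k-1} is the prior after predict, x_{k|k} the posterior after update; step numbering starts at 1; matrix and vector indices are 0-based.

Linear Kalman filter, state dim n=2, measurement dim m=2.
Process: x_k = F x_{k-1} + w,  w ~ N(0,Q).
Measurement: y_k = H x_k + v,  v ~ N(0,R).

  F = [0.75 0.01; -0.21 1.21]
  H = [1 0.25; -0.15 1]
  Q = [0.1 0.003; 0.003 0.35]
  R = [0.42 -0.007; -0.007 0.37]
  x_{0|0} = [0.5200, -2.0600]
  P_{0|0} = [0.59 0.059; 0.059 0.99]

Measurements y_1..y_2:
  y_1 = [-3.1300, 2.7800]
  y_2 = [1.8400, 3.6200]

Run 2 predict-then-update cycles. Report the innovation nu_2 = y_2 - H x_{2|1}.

step 1: x^-=[0.3694, -2.6018]  P^-=[0.4329 -0.0245; -0.0245 1.7955]  S=[0.9528 0.3533; 0.3533 2.1826]  K=[0.4926 -0.1207; 0.1486 0.8003]  nu=[-2.8489, 5.4372]  x^+=[-1.6906, 1.3261]  P^+=[0.2118 -0.0163; -0.0163 0.2926]
step 2: x^-=[-1.2547, 1.9596]  P^-=[0.2189 -0.0416; -0.0416 0.7961]  S=[0.6679 0.1191; 0.1191 1.1835]  K=[0.3294 -0.0961; 0.1169 0.6662]  nu=[2.6048, 1.4722]  x^+=[-0.5382, 3.2447]  P^+=[0.1431 -0.0164; -0.0164 0.2432]

innov = [2.6048, 1.4722]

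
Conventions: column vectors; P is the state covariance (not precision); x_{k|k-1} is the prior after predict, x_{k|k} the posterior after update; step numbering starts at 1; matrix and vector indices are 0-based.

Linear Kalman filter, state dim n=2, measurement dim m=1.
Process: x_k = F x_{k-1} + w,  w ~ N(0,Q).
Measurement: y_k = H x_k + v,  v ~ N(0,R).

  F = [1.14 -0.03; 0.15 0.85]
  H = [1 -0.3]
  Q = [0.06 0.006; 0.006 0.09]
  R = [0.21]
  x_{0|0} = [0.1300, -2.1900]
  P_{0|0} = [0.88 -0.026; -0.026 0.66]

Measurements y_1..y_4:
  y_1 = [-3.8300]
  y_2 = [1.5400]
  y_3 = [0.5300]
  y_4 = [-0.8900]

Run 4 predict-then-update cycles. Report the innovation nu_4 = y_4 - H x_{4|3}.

innov = [-0.6947]

step 1: x^-=[0.2139, -1.8420]  P^-=[1.2060 0.1146; 0.1146 0.5800]  S=[1.3995]  K=[0.8372; -0.0425]  nu=[-4.5965]  x^+=[-3.6343, -1.6468]  P^+=[0.2251 0.1643; 0.1643 0.5775]
step 2: x^-=[-4.0937, -1.9449]  P^-=[0.3418 0.1883; 0.1883 0.5542]  S=[0.4888]  K=[0.5838; 0.0450]  nu=[5.0502]  x^+=[-1.1452, -1.7176]  P^+=[0.1752 0.1754; 0.1754 0.5532]
step 3: x^-=[-1.2540, -1.6317]  P^-=[0.2762 0.1910; 0.1910 0.5384]  S=[0.4201]  K=[0.5212; 0.0703]  nu=[1.2945]  x^+=[-0.5794, -1.5407]  P^+=[0.1621 0.1757; 0.1757 0.5363]
step 4: x^-=[-0.6142, -1.3965]  P^-=[0.2592 0.1895; 0.1895 0.5259]  S=[0.4028]  K=[0.5023; 0.0787]  nu=[-0.6947]  x^+=[-0.9632, -1.4512]  P^+=[0.1575 0.1735; 0.1735 0.5234]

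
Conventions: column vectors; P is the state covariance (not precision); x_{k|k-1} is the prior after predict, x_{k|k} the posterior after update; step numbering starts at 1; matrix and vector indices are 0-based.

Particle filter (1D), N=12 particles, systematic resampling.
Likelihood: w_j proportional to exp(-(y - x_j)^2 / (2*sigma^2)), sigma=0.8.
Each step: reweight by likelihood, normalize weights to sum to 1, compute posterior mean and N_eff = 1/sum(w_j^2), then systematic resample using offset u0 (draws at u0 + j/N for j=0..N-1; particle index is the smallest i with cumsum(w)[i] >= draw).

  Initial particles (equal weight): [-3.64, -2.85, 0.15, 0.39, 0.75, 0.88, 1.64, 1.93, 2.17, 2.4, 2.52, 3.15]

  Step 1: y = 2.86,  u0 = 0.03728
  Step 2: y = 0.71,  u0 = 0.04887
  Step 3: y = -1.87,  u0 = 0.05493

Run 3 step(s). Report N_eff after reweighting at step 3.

step 1: w=[0.0000, 0.0000, 0.0007, 0.0020, 0.0072, 0.0109, 0.0727, 0.1184, 0.1604, 0.1972, 0.2126, 0.2179]  mean=2.4071  Neff=5.6571  idx=[6, 7, 7, 8, 8, 9, 9, 10, 10, 11, 11, 11]
step 2: w=[0.2663, 0.1636, 0.1636, 0.0990, 0.0990, 0.0562, 0.0562, 0.0405, 0.0405, 0.0050, 0.0050, 0.0050]  mean=2.0192  Neff=6.5036  idx=[0, 0, 0, 1, 1, 2, 2, 3, 4, 5, 6, 8]
step 3: w=[0.2580, 0.2580, 0.2580, 0.0493, 0.0493, 0.0493, 0.0493, 0.0113, 0.0113, 0.0025, 0.0025, 0.0011]  mean=1.7140  Neff=4.7680  idx=[0, 0, 0, 1, 1, 1, 2, 2, 2, 3, 5, 7]

N_eff = 4.7680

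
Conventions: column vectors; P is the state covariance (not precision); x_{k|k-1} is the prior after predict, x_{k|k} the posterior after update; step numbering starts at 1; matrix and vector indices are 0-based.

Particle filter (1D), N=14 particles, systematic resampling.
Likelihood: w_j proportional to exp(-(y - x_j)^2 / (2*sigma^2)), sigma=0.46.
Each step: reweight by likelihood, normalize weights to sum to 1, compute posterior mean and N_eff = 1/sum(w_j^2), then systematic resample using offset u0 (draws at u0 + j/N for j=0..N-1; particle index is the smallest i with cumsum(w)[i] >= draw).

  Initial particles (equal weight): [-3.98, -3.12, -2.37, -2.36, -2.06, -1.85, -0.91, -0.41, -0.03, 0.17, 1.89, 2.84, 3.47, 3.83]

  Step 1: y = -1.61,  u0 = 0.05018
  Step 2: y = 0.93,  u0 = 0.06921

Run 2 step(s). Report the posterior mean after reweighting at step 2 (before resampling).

post_mean = -0.9101

step 1: w=[0.0000, 0.0019, 0.1079, 0.1118, 0.2617, 0.3686, 0.1327, 0.0141, 0.0012, 0.0002, 0.0000, 0.0000, 0.0000, 0.0000]  mean=-1.8730  Neff=4.0605  idx=[2, 3, 3, 4, 4, 4, 4, 5, 5, 5, 5, 5, 6, 6]
step 2: w=[0.0000, 0.0000, 0.0000, 0.0000, 0.0000, 0.0000, 0.0000, 0.0000, 0.0000, 0.0000, 0.0000, 0.0000, 0.5000, 0.5000]  mean=-0.9101  Neff=2.0004  idx=[12, 12, 12, 12, 12, 12, 12, 13, 13, 13, 13, 13, 13, 13]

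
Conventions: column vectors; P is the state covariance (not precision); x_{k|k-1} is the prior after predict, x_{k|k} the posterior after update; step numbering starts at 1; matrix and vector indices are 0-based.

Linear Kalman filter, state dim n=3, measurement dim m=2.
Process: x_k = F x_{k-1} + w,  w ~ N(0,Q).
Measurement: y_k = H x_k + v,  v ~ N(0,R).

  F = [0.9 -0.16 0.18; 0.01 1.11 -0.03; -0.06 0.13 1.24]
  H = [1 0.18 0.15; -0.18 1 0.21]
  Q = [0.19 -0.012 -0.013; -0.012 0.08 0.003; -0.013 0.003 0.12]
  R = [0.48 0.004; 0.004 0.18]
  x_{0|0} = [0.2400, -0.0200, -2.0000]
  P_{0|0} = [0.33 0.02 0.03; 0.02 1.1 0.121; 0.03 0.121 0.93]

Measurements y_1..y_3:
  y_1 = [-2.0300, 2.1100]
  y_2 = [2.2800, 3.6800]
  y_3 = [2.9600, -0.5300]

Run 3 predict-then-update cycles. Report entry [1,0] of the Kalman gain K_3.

K[1,0] = -0.0937

step 1: x^-=[-0.1408, 0.0402, -2.4970]  P^-=[0.5126 -0.1655 0.1684; -0.1655 1.4285 0.2921; 0.1684 0.2921 1.6040]  S=[1.0817 0.1450; 0.1450 1.8654]  K=[0.4908 -0.1573; 0.0162 0.8134; 0.3877 0.2908]  nu=[-1.5219, 2.5688]  x^+=[-1.2919, 2.1049, -2.3401]  P^+=[0.2282 0.0072 0.0361; 0.0072 0.1902 -0.2023; 0.0361 -0.2023 1.2509]
step 2: x^-=[-1.9207, 2.3938, -2.5506]  P^-=[0.4416 -0.0857 0.3261; -0.0857 0.3292 -0.2938; 0.3261 -0.2938 1.9768]  S=[1.0278 -0.0324; -0.0324 0.4934]  K=[0.4570 -0.1659; -0.0506 0.5700; 0.5594 0.1635]  nu=[4.1524, 1.4761]  x^+=[-0.2681, 3.0249, 0.0138]  P^+=[0.2084 -0.0065 0.0761; -0.0065 0.1644 -0.3007; 0.0761 -0.3007 1.6478]
step 3: x^-=[-0.7228, 3.3545, 0.4264]  P^-=[0.4603 -0.1181 0.4761; -0.1181 0.3039 -0.4459; 0.4761 -0.4459 2.5491]  S=[1.0837 -0.0548; -0.0548 0.4305]  K=[0.4621 -0.1759; -0.0937 0.5258; 0.7231 0.1007]  nu=[3.0150, -4.1042]  x^+=[1.3923, 0.9139, 2.1932]  P^+=[0.2066 -0.0172 0.1171; -0.0172 0.1699 -0.3749; 0.1171 -0.3749 1.9860]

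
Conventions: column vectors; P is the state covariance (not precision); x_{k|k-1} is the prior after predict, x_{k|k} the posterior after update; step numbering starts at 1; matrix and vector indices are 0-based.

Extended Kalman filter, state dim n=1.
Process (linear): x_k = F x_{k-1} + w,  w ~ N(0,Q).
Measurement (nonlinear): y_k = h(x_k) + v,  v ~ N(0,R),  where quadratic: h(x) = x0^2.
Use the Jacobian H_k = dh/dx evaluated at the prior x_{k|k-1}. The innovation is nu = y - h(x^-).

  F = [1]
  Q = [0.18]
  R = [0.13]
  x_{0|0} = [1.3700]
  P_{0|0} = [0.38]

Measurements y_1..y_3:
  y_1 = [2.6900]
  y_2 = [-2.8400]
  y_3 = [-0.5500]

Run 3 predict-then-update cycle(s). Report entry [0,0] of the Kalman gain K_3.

K[0,0] = 0.1945

step 1: x^-=[1.3700]  P^-=[0.5600]  H_jac=[2.7400]  S=[4.3343]  K=[0.3540]  nu=[0.8131]  x^+=[1.6579]  P^+=[0.0168]
step 2: x^-=[1.6579]  P^-=[0.1968]  H_jac=[3.3157]  S=[2.2936]  K=[0.2845]  nu=[-5.5885]  x^+=[0.0679]  P^+=[0.0112]
step 3: x^-=[0.0679]  P^-=[0.1912]  H_jac=[0.1359]  S=[0.1335]  K=[0.1945]  nu=[-0.5546]  x^+=[-0.0399]  P^+=[0.1861]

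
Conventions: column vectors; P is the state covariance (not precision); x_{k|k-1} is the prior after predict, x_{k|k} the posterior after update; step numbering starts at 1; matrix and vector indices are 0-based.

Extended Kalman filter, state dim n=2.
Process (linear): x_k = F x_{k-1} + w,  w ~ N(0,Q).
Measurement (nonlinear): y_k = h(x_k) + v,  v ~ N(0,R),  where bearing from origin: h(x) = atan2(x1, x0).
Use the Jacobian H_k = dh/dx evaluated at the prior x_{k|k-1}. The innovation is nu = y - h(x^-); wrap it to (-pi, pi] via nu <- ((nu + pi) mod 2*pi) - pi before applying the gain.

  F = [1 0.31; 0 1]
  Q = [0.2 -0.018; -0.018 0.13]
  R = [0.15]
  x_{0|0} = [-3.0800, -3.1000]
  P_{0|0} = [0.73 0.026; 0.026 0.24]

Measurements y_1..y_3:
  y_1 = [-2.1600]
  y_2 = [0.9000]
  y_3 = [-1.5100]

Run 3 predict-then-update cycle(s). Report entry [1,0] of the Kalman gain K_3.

step 1: x^-=[-4.0410, -3.1000]  P^-=[0.9692 0.0824; 0.0824 0.3700]  H_jac=[0.1195 -0.1558]  S=[0.1698]  K=[0.6067; -0.2815]  nu=[0.3272]  x^+=[-3.8425, -3.1921]  P^+=[0.9067 0.1114; 0.1114 0.3565]
step 2: x^-=[-4.8320, -3.1921]  P^-=[1.2100 0.2039; 0.2039 0.4865]  H_jac=[0.0952 -0.1441]  S=[0.1655]  K=[0.5185; -0.3063]  nu=[-2.8254]  x^+=[-6.2969, -2.3266]  P^+=[1.1656 0.2302; 0.2302 0.4710]
step 3: x^-=[-7.0181, -2.3266]  P^-=[1.5535 0.3582; 0.3582 0.6010]  H_jac=[0.0426 -0.1284]  S=[0.1588]  K=[0.1268; -0.3899]  nu=[1.3115]  x^+=[-6.8519, -2.8379]  P^+=[1.5510 0.3661; 0.3661 0.5769]

K[1,0] = -0.3899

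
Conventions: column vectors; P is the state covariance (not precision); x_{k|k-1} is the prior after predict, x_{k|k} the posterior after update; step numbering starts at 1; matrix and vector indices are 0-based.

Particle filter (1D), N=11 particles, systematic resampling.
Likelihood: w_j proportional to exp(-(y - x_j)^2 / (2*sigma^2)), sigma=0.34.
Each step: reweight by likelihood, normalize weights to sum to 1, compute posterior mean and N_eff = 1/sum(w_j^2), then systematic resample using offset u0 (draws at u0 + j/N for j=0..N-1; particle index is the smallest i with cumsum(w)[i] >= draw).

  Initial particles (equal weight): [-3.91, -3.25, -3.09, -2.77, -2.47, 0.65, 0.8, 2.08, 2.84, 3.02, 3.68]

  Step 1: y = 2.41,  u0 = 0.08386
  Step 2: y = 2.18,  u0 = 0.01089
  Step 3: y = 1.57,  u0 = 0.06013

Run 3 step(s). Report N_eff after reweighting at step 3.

N_eff = 10.0057

step 1: w=[0.0000, 0.0000, 0.0000, 0.0000, 0.0000, 0.0000, 0.0000, 0.4898, 0.3526, 0.1569, 0.0007]  mean=2.4966  Neff=2.5719  idx=[7, 7, 7, 7, 7, 8, 8, 8, 8, 9, 9]
step 2: w=[0.1744, 0.1744, 0.1744, 0.1744, 0.1744, 0.0277, 0.0277, 0.0277, 0.0277, 0.0086, 0.0086]  mean=2.1803  Neff=6.4385  idx=[0, 0, 1, 1, 2, 2, 3, 3, 4, 4, 6]
step 3: w=[0.1000, 0.1000, 0.1000, 0.1000, 0.1000, 0.1000, 0.1000, 0.1000, 0.1000, 0.1000, 0.0003]  mean=2.0802  Neff=10.0057  idx=[0, 1, 2, 3, 4, 5, 6, 6, 7, 8, 9]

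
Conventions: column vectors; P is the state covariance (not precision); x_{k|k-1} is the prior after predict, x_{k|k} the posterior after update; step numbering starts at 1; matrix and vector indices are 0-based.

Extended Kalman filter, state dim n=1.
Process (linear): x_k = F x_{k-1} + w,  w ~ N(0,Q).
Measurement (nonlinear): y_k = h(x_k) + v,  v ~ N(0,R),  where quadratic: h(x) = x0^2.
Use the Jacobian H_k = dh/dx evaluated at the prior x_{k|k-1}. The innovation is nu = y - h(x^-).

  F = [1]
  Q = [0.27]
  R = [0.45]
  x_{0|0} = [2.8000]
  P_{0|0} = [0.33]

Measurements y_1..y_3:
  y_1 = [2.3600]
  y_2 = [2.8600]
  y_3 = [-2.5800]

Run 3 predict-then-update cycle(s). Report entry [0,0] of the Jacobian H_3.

H_jac[0,0] = 3.4256

step 1: x^-=[2.8000]  P^-=[0.6000]  H_jac=[5.6000]  S=[19.2660]  K=[0.1744]  nu=[-5.4800]  x^+=[1.8443]  P^+=[0.0140]
step 2: x^-=[1.8443]  P^-=[0.2840]  H_jac=[3.6886]  S=[4.3142]  K=[0.2428]  nu=[-0.5414]  x^+=[1.7128]  P^+=[0.0296]
step 3: x^-=[1.7128]  P^-=[0.2996]  H_jac=[3.4256]  S=[3.9661]  K=[0.2588]  nu=[-5.5138]  x^+=[0.2859]  P^+=[0.0340]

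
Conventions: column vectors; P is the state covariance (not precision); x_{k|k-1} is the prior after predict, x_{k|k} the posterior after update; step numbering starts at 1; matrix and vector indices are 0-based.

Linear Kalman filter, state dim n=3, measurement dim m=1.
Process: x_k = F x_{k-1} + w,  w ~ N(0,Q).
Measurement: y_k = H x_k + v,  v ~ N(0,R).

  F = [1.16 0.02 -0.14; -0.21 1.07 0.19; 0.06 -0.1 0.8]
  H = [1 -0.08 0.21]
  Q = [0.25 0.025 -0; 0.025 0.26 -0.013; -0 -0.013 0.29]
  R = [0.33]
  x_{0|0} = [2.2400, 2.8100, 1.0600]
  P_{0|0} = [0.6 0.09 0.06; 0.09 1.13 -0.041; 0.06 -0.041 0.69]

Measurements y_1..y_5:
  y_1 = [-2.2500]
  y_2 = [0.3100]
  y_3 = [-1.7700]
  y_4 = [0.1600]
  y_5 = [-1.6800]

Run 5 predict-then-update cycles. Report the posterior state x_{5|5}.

x_post = [-0.6296, 4.1162, -0.9584]

step 1: x^-=[2.5062, 2.7377, 0.7014]  P^-=[1.0563 0.0170 0.0058; 0.0170 1.5432 -0.0726; 0.0058 -0.0726 0.7563]  S=[1.4317]  K=[0.7377; -0.0850; 0.1191]  nu=[-4.6845]  x^+=[-0.9495, 3.1360, 0.1436]  P^+=[0.2772 0.1068 -0.1199; 0.1068 1.5328 -0.0581; -0.1199 -0.0581 0.7360]
step 2: x^-=[-1.0588, 3.5822, -0.2557]  P^-=[0.6822 0.0813 -0.1905; 0.0813 1.9917 -0.0894; -0.1905 -0.0894 0.7739]  S=[0.9691]  K=[0.6560; -0.0999; -0.0215]  nu=[1.7091]  x^+=[0.0623, 3.4115, -0.2924]  P^+=[0.2652 0.1448 -0.1768; 0.1448 1.9820 -0.0915; -0.1768 -0.0915 0.7734]
step 3: x^-=[0.1815, 3.5817, -0.5713]  P^-=[0.6875 0.1306 -0.2541; 0.1306 2.4807 -0.1474; -0.2541 -0.1474 0.8017]  S=[0.9460]  K=[0.6592; -0.1045; -0.0782]  nu=[-1.5450]  x^+=[-0.8370, 3.7431, -0.4505]  P^+=[0.2763 0.1957 -0.2054; 0.1957 2.4703 -0.1551; -0.2054 -0.1551 0.7959]
step 4: x^-=[-0.8330, 4.0953, -0.7850]  P^-=[0.7151 0.2028 -0.2908; 0.2028 2.9946 -0.2408; -0.2908 -0.2408 0.8278]  S=[0.9542]  K=[0.6684; -0.0915; -0.1024]  nu=[1.4855]  x^+=[0.1598, 3.9594, -0.9371]  P^+=[0.2888 0.2612 -0.2255; 0.2612 2.9866 -0.2498; -0.2255 -0.2498 0.8178]
step 5: x^-=[0.3958, 4.0250, -1.1360]  P^-=[0.7426 0.3000 -0.3223; 0.3000 3.5206 -0.3634; -0.3223 -0.3634 0.8595]  S=[0.9619]  K=[0.6767; -0.0602; -0.1172]  nu=[-1.5152]  x^+=[-0.6296, 4.1162, -0.9584]  P^+=[0.3021 0.3392 -0.2460; 0.3392 3.5172 -0.3702; -0.2460 -0.3702 0.8463]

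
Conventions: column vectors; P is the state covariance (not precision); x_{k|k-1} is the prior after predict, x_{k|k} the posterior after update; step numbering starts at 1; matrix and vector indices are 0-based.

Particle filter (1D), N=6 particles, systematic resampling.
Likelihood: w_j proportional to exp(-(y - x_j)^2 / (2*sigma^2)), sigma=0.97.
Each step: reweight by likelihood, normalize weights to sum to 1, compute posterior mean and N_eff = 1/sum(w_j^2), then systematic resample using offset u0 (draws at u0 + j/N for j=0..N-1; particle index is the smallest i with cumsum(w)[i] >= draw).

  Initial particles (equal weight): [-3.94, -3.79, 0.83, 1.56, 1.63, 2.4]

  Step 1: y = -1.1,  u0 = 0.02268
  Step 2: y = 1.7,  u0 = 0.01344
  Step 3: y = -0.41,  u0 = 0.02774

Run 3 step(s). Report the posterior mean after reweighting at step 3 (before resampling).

step 1: w=[0.0634, 0.0985, 0.6363, 0.1072, 0.0878, 0.0069]  mean=0.2320  Neff=2.2840  idx=[0, 2, 2, 2, 2, 3]
step 2: w=[0.0000, 0.1825, 0.1825, 0.1825, 0.1825, 0.2700]  mean=1.0271  Neff=4.8513  idx=[1, 1, 2, 3, 4, 5]
step 3: w=[0.1891, 0.1891, 0.1891, 0.1891, 0.1891, 0.0544]  mean=0.8697  Neff=5.5011  idx=[0, 1, 1, 2, 3, 4]

post_mean = 0.8697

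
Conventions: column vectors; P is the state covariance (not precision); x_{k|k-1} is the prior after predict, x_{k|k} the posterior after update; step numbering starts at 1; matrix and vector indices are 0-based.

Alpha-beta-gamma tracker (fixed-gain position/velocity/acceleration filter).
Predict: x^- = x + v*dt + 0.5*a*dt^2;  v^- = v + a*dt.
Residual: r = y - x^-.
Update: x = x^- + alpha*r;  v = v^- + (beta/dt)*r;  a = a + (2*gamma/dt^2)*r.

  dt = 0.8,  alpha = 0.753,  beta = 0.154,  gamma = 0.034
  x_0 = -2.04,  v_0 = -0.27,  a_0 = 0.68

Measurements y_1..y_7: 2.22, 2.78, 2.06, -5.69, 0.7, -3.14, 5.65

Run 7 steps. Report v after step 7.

v_post = 1.8043

step 1: x_pred=-2.0384  r=4.2584  x^+=1.1682  v^+=1.0937  a^+=1.1325
step 2: x_pred=2.4056  r=0.3744  x^+=2.6875  v^+=2.0718  a^+=1.1722
step 3: x_pred=4.7201  r=-2.6601  x^+=2.7170  v^+=2.4975  a^+=0.8896
step 4: x_pred=4.9997  r=-10.6897  x^+=-3.0496  v^+=1.1514  a^+=-0.2462
step 5: x_pred=-2.2073  r=2.9073  x^+=-0.0181  v^+=1.5141  a^+=0.0627
step 6: x_pred=1.2133  r=-4.3533  x^+=-2.0647  v^+=0.7263  a^+=-0.3998
step 7: x_pred=-1.6116  r=7.2616  x^+=3.8564  v^+=1.8043  a^+=0.3717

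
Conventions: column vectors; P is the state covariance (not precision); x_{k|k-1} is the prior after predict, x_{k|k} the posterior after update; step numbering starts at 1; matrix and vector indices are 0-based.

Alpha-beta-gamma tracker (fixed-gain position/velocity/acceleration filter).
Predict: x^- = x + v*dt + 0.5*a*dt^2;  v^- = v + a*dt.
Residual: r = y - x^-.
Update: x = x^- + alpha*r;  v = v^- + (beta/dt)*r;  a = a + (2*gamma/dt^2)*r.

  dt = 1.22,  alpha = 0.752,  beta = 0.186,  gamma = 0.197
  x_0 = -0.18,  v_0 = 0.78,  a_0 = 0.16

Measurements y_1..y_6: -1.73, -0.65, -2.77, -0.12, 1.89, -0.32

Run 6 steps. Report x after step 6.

x_post = 0.0244

step 1: x_pred=0.8907  r=-2.6207  x^+=-1.0801  v^+=0.5757  a^+=-0.5337
step 2: x_pred=-0.7750  r=0.1250  x^+=-0.6810  v^+=-0.0564  a^+=-0.5006
step 3: x_pred=-1.1224  r=-1.6476  x^+=-2.3614  v^+=-0.9184  a^+=-0.9368
step 4: x_pred=-4.1790  r=4.0590  x^+=-1.1266  v^+=-1.4425  a^+=0.1377
step 5: x_pred=-2.7840  r=4.6740  x^+=0.7309  v^+=-0.5619  a^+=1.3750
step 6: x_pred=1.0686  r=-1.3886  x^+=0.0244  v^+=0.9039  a^+=1.0074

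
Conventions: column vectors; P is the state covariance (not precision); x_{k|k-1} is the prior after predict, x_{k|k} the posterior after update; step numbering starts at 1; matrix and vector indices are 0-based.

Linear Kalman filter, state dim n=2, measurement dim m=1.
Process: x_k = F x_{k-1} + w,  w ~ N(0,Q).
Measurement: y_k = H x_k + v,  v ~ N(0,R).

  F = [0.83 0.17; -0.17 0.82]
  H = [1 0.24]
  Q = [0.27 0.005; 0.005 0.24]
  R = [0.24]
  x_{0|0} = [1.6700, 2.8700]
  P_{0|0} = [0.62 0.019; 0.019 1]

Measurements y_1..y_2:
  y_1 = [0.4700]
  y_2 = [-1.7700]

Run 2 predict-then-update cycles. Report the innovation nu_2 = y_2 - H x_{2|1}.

innov = [-2.7555]

step 1: x^-=[1.8740, 2.0695]  P^-=[0.7314 0.0693; 0.0693 0.9250]  S=[1.0579]  K=[0.7071; 0.2754]  nu=[-1.9007]  x^+=[0.5301, 1.5461]  P^+=[0.2025 -0.1367; -0.1367 0.8448]
step 2: x^-=[0.7028, 1.1777]  P^-=[0.3953 0.0051; 0.0051 0.8520]  S=[0.6869]  K=[0.5774; 0.3052]  nu=[-2.7555]  x^+=[-0.8881, 0.3368]  P^+=[0.1664 -0.1159; -0.1159 0.7880]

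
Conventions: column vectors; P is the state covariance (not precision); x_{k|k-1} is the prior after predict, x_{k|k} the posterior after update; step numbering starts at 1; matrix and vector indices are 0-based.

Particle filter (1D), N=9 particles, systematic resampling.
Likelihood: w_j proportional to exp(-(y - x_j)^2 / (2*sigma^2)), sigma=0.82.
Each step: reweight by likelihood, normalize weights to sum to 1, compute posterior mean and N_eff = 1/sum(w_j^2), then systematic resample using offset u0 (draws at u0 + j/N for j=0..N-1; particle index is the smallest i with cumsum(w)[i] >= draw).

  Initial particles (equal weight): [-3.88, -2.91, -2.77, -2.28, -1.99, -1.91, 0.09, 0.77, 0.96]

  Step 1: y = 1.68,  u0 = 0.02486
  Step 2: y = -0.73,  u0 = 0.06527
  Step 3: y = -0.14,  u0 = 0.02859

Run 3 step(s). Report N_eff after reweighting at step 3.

N_eff = 8.0358

step 1: w=[0.0000, 0.0000, 0.0000, 0.0000, 0.0000, 0.0001, 0.1111, 0.3934, 0.4953]  mean=0.7883  Neff=2.4242  idx=[6, 7, 7, 7, 7, 8, 8, 8, 8]
step 2: w=[0.3304, 0.1022, 0.1022, 0.1022, 0.1022, 0.0651, 0.0651, 0.0651, 0.0651]  mean=0.5948  Neff=5.9529  idx=[0, 0, 0, 1, 2, 3, 4, 6, 8]
step 3: w=[0.1641, 0.1641, 0.1641, 0.0922, 0.0922, 0.0922, 0.0922, 0.0694, 0.0694]  mean=0.4616  Neff=8.0358  idx=[0, 0, 1, 2, 2, 3, 5, 6, 7]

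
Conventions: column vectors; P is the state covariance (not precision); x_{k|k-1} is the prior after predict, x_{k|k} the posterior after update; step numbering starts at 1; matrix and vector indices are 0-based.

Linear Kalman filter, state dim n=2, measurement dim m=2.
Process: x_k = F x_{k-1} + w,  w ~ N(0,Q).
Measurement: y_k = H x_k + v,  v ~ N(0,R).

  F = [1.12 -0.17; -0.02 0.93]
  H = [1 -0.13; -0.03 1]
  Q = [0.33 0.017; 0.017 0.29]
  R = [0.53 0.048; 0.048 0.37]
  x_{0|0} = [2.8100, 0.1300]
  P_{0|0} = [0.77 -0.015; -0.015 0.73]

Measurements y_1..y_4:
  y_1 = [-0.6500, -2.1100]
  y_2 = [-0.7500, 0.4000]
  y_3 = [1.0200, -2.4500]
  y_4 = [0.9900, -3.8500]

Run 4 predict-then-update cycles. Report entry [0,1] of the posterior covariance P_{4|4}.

P_post[0,1] = 0.0393

step 1: x^-=[3.1251, 0.0647]  P^-=[1.3227 -0.1313; -0.1313 0.9222]  S=[1.9024 -0.2434; -0.2434 1.3013]  K=[0.7043 0.0003; -0.0420 0.7039]  nu=[-3.7667, -2.0809]  x^+=[0.4716, -1.2418]  P^+=[0.3792 0.0453; 0.0453 0.2598]
step 2: x^-=[0.7393, -1.1644]  P^-=[0.7959 0.0148; 0.0148 0.5131]  S=[1.3307 -0.0278; -0.0278 0.8830]  K=[0.5968 0.0085; -0.0269 0.5798]  nu=[-1.6407, 1.5865]  x^+=[-0.2265, -0.2003]  P^+=[0.3221 0.0414; 0.0414 0.2145]
step 3: x^-=[-0.2196, -0.1817]  P^-=[0.7245 0.0192; 0.0192 0.4741]  S=[1.2575 -0.0161; -0.0161 0.8436]  K=[0.5742 0.0079; -0.0266 0.5608]  nu=[1.2160, -2.2749]  x^+=[0.4606, -1.4898]  P^+=[0.3099 0.0398; 0.0398 0.2074]
step 4: x^-=[0.7691, -1.3947]  P^-=[0.7096 0.0189; 0.0189 0.4680]  S=[1.2426 -0.0152; -0.0152 0.8375]  K=[0.5692 0.0074; -0.0270 0.5577]  nu=[0.0395, -2.4322]  x^+=[0.7736, -2.7521]  P^+=[0.3071 0.0393; 0.0393 0.2062]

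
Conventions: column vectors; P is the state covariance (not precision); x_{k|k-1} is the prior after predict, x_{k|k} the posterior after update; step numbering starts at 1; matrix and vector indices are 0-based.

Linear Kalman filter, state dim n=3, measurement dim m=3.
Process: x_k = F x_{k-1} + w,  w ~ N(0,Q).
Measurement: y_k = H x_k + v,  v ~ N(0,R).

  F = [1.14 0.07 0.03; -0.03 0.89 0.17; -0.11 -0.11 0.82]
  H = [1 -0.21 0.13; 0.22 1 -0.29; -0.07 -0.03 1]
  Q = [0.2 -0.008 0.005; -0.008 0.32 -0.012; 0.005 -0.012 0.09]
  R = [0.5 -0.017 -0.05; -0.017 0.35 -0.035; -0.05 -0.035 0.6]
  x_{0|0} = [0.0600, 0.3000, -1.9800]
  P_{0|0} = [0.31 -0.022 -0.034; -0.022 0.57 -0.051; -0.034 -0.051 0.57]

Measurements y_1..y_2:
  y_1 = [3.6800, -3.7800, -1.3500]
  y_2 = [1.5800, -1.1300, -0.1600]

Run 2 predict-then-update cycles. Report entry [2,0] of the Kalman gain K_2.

step 1: x^-=[0.0300, -0.0714, -1.6632]  P^-=[0.6001 -0.0110 -0.0557; -0.0110 0.7743 -0.0200; -0.0557 -0.0200 0.4987]  S=[1.1339 -0.0661 -0.0731; -0.0661 1.2092 -0.2449; -0.0731 -0.2449 1.1113]  K=[0.5315 0.1380 -0.0223; -0.1107 0.6572 0.0993; 0.0371 -0.0545 0.4432]  nu=[3.8512, -4.1975, 0.3132]  x^+=[1.4907, -3.2252, -1.1526]  P^+=[0.2627 -0.0256 -0.0272; -0.0256 0.2479 0.0478; -0.0272 0.0478 0.2655]
step 2: x^-=[1.4390, -3.1111, -0.7543]  P^-=[0.5371 -0.0295 -0.0426; -0.0295 0.5404 0.0392; -0.0426 0.0392 0.2704]  S=[1.0647 -0.0321 -0.0992; -0.0321 0.9088 -0.1064; -0.0992 -0.1064 0.8770]  K=[0.5073 0.1269 -0.0177; -0.1039 0.5815 0.0873; 0.0136 -0.0168 0.3099]  nu=[-0.4143, 1.4458, 0.6017]  x^+=[1.4018, -2.1748, -0.5977]  P^+=[0.2501 -0.0255 -0.0237; -0.0255 0.2200 0.0420; -0.0237 0.0420 0.1854]

K[2,0] = 0.0136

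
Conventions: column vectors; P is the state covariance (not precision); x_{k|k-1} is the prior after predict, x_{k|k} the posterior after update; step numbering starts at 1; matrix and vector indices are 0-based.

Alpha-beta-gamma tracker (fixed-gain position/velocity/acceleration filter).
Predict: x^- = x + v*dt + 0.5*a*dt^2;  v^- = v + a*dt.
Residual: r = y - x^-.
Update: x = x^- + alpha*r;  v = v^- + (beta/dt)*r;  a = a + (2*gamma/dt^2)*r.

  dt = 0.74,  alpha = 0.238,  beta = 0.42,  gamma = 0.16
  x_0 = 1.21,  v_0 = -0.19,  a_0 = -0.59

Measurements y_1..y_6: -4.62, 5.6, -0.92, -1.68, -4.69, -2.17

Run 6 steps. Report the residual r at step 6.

step 1: x_pred=0.9079  r=-5.5279  x^+=-0.4078  v^+=-3.7640  a^+=-3.8203
step 2: x_pred=-4.2392  r=9.8392  x^+=-1.8974  v^+=-1.0067  a^+=1.9294
step 3: x_pred=-2.1141  r=1.1941  x^+=-1.8299  v^+=1.0988  a^+=2.6272
step 4: x_pred=-0.2975  r=-1.3825  x^+=-0.6265  v^+=2.2582  a^+=1.8193
step 5: x_pred=1.5427  r=-6.2327  x^+=0.0593  v^+=0.0670  a^+=-1.8229
step 6: x_pred=-0.3902  r=-1.7798  x^+=-0.8138  v^+=-2.2921  a^+=-2.8630

resid = -1.7798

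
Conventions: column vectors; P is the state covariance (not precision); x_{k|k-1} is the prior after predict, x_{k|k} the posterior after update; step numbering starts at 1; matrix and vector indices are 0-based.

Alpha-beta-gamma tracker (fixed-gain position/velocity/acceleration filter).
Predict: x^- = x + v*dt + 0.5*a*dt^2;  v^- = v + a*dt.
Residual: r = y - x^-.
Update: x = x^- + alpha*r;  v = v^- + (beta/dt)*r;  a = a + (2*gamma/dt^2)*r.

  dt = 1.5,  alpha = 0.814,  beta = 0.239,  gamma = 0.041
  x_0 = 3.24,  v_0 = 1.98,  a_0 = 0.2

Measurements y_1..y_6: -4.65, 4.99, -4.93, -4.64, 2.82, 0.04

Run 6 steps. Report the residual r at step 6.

resid = -0.9909

step 1: x_pred=6.4350  r=-11.0850  x^+=-2.5882  v^+=0.5138  a^+=-0.2040
step 2: x_pred=-2.0470  r=7.0370  x^+=3.6811  v^+=1.3290  a^+=0.0525
step 3: x_pred=5.7337  r=-10.6637  x^+=-2.9466  v^+=-0.2913  a^+=-0.3362
step 4: x_pred=-3.7617  r=-0.8783  x^+=-4.4766  v^+=-0.9355  a^+=-0.3682
step 5: x_pred=-6.2941  r=9.1141  x^+=1.1248  v^+=-0.0356  a^+=-0.0360
step 6: x_pred=1.0309  r=-0.9909  x^+=0.2243  v^+=-0.2475  a^+=-0.0721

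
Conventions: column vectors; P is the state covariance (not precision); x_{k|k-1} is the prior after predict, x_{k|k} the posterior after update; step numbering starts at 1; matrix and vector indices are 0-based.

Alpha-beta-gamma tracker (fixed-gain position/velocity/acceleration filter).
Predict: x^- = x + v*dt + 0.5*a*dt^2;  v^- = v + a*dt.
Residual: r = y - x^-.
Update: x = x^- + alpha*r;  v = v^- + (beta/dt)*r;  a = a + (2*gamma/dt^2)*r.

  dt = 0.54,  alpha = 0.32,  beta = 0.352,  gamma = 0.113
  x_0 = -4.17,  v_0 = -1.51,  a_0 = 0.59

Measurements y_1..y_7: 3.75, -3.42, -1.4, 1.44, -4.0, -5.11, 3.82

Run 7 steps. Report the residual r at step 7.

step 1: x_pred=-4.8994  r=8.6494  x^+=-2.1316  v^+=4.4467  a^+=7.2936
step 2: x_pred=1.3330  r=-4.7530  x^+=-0.1879  v^+=5.2870  a^+=3.6098
step 3: x_pred=3.1933  r=-4.5933  x^+=1.7235  v^+=4.2421  a^+=0.0498
step 4: x_pred=4.0214  r=-2.5814  x^+=3.1954  v^+=2.5862  a^+=-1.9509
step 5: x_pred=4.3075  r=-8.3075  x^+=1.6491  v^+=-3.8825  a^+=-8.3895
step 6: x_pred=-1.6706  r=-3.4394  x^+=-2.7712  v^+=-10.6548  a^+=-11.0551
step 7: x_pred=-10.1367  r=13.9567  x^+=-5.6705  v^+=-7.5269  a^+=-0.2382

resid = 13.9567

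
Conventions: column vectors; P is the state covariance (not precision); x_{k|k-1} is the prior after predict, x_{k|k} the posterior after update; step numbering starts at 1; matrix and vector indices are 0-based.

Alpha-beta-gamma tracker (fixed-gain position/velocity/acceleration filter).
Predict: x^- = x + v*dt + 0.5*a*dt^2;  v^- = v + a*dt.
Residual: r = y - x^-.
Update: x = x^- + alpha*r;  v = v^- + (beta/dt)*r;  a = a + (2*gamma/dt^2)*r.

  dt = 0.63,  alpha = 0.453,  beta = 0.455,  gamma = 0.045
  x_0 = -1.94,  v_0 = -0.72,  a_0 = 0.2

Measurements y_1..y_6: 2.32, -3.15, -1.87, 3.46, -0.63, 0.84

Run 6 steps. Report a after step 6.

a_post = 0.0556

step 1: x_pred=-2.3539  r=4.6739  x^+=-0.2366  v^+=2.7816  a^+=1.2598
step 2: x_pred=1.7658  r=-4.9158  x^+=-0.4611  v^+=0.0250  a^+=0.1452
step 3: x_pred=-0.4165  r=-1.4535  x^+=-1.0749  v^+=-0.9333  a^+=-0.1844
step 4: x_pred=-1.6995  r=5.1595  x^+=0.6377  v^+=2.6768  a^+=0.9855
step 5: x_pred=2.5197  r=-3.1497  x^+=1.0929  v^+=1.0229  a^+=0.2713
step 6: x_pred=1.7912  r=-0.9512  x^+=1.3603  v^+=0.5069  a^+=0.0556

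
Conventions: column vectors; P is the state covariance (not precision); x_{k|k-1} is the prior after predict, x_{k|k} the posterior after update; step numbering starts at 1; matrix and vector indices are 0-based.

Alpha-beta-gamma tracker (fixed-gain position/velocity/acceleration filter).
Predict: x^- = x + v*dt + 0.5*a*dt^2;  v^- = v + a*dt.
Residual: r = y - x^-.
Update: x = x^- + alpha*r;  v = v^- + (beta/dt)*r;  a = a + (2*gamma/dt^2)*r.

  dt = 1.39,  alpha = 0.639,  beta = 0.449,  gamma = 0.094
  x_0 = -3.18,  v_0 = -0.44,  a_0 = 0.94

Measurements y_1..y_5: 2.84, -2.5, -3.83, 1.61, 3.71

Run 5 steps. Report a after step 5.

a_post = 0.2411

step 1: x_pred=-2.8835  r=5.7235  x^+=0.7738  v^+=2.7154  a^+=1.4969
step 2: x_pred=5.9943  r=-8.4943  x^+=0.5665  v^+=2.0523  a^+=0.6704
step 3: x_pred=4.0668  r=-7.8968  x^+=-0.9793  v^+=0.4333  a^+=-0.0980
step 4: x_pred=-0.4717  r=2.0817  x^+=0.8585  v^+=0.9695  a^+=0.1046
step 5: x_pred=2.3071  r=1.4029  x^+=3.2036  v^+=1.5680  a^+=0.2411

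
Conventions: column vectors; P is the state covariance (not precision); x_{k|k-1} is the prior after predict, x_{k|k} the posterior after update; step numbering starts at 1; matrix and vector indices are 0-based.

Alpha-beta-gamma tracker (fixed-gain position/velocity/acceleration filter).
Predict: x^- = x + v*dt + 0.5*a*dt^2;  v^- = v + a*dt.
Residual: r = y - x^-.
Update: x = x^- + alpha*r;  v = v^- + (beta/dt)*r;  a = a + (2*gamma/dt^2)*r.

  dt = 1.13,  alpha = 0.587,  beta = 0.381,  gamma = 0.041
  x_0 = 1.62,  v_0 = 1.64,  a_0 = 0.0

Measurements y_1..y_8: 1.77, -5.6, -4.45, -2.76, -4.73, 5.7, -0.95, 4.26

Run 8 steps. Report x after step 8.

step 1: x_pred=3.4732  r=-1.7032  x^+=2.4734  v^+=1.0657  a^+=-0.1094
step 2: x_pred=3.6079  r=-9.2079  x^+=-1.7971  v^+=-2.1625  a^+=-0.7007
step 3: x_pred=-4.6881  r=0.2381  x^+=-4.5483  v^+=-2.8740  a^+=-0.6854
step 4: x_pred=-8.2335  r=5.4735  x^+=-5.0206  v^+=-1.8030  a^+=-0.3339
step 5: x_pred=-7.2711  r=2.5411  x^+=-5.7795  v^+=-1.3235  a^+=-0.1707
step 6: x_pred=-7.3840  r=13.0840  x^+=0.2963  v^+=2.8951  a^+=0.6695
step 7: x_pred=3.9952  r=-4.9452  x^+=1.0924  v^+=1.9843  a^+=0.3519
step 8: x_pred=3.5593  r=0.7007  x^+=3.9706  v^+=2.6182  a^+=0.3969

x_post = 3.9706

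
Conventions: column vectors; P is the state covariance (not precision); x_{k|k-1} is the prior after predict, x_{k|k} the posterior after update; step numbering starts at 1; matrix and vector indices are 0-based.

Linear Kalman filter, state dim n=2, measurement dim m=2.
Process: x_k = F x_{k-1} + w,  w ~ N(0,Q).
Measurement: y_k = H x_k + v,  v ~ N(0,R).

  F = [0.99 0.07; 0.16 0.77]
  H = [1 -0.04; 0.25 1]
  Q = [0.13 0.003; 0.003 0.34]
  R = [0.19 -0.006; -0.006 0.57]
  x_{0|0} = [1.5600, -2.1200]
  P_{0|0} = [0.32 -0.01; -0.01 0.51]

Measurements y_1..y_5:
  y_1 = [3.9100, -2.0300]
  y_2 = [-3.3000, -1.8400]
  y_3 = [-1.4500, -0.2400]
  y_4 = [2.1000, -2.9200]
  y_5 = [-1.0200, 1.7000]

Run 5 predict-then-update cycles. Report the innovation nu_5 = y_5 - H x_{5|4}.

step 1: x^-=[1.3960, -1.3828]  P^-=[0.4447 0.0734; 0.0734 0.6481]  S=[0.6299 0.1520; 0.1520 1.2826]  K=[0.6863 0.0626; -0.0514 0.5257]  nu=[2.4587, -0.9962]  x^+=[3.0209, -2.0329]  P^+=[0.1300 -0.0009; -0.0009 0.3002]
step 2: x^-=[2.8484, -1.0820]  P^-=[0.2587 0.0391; 0.0391 0.5211]  S=[0.4464 0.0765; 0.0765 1.1268]  K=[0.5669 0.0536; -0.0404 0.4739]  nu=[-6.1917, -1.4702]  x^+=[-0.7402, -1.5285]  P^+=[0.1074 0.0003; 0.0003 0.2703]
step 3: x^-=[-0.8398, -1.2953]  P^-=[0.2366 0.0348; 0.0348 0.5031]  S=[0.4246 0.0675; 0.0675 1.1053]  K=[0.5457 0.0517; -0.0394 0.4654]  nu=[-0.6620, 1.2653]  x^+=[-1.1357, -0.6803]  P^+=[0.1034 0.0003; 0.0003 0.2654]
step 4: x^-=[-1.1720, -0.7056]  P^-=[0.2327 0.0339; 0.0339 0.5001]  S=[0.4208 0.0658; 0.0658 1.1016]  K=[0.5418 0.0513; -0.0394 0.4640]  nu=[3.2437, -1.9214]  x^+=[0.4868, -1.7250]  P^+=[0.1026 0.0003; 0.0003 0.2647]
step 5: x^-=[0.3612, -1.2503]  P^-=[0.2319 0.0338; 0.0338 0.4996]  S=[0.4200 0.0654; 0.0654 1.1010]  K=[0.5410 0.0512; -0.0394 0.4638]  nu=[-1.4312, 2.8600]  x^+=[-0.2667, 0.1326]  P^+=[0.1025 0.0003; 0.0003 0.2645]

innov = [-1.4312, 2.8600]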